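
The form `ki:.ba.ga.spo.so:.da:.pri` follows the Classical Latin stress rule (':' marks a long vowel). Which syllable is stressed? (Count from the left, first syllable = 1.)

Classical Latin: stress the penult if heavy (long vowel or closed), else the antepenult.
Weights: 5 so: H, 6 da: H, 7 pri L.
The penult (syllable 6, da:) is heavy, so it takes stress.
Stress on syllable 6: ki:.ba.ga.spo.so:.ˈda:.pri.

6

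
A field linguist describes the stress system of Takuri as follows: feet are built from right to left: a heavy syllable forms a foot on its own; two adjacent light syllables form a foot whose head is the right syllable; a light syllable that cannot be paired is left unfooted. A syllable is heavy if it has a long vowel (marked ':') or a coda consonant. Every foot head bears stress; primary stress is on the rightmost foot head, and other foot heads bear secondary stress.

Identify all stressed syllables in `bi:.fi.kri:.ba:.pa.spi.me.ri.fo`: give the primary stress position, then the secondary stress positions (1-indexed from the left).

primary 9, secondary 1, 3, 4, 7

Weights: 1 bi: H, 2 fi L, 3 kri: H, 4 ba: H, 5 pa L, 6 spi L, 7 me L, 8 ri L, 9 fo L.
Parse right to left (heavy = foot alone; LL = one foot; stranded L unfooted): (ˈbi:) fi (ˈkri:) (ˈba:) pa (spi.ˈme) (ri.ˈfo).
Foot heads: 1, 3, 4, 7, 9.
Primary stress on the rightmost head = syllable 9.
Secondary stress on 1, 3, 4, 7: ˌbi:.fi.ˌkri:.ˌba:.pa.spi.ˌme.ri.ˈfo.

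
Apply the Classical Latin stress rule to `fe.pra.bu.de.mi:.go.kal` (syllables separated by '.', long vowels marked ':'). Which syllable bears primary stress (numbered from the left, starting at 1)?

5

Classical Latin: stress the penult if heavy (long vowel or closed), else the antepenult.
Weights: 5 mi: H, 6 go L, 7 kal H.
The penult (syllable 6, go) is light, so stress falls on the antepenult (syllable 5, mi:).
Stress on syllable 5: fe.pra.bu.de.ˈmi:.go.kal.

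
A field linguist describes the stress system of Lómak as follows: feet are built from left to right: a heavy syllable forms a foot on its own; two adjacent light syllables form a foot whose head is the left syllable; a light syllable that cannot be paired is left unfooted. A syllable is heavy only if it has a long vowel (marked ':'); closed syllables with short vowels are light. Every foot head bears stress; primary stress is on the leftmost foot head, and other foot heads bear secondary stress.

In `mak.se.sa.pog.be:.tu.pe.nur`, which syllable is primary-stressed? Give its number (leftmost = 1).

Weights: 1 mak L, 2 se L, 3 sa L, 4 pog L, 5 be: H, 6 tu L, 7 pe L, 8 nur L.
Parse left to right (heavy = foot alone; LL = one foot; stranded L unfooted): (ˈmak.se) (ˈsa.pog) (ˈbe:) (ˈtu.pe) nur.
Foot heads: 1, 3, 5, 6.
Primary stress on the leftmost head = syllable 1.
Primary stress: syllable 1 → ˈmak.se.sa.pog.be:.tu.pe.nur.

1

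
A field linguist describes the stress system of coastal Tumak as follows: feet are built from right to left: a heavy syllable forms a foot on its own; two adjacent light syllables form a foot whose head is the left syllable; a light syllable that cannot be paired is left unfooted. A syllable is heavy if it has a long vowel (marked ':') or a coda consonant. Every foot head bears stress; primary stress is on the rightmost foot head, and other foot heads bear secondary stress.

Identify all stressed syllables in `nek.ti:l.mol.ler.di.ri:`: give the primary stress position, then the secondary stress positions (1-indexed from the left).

primary 6, secondary 1, 2, 3, 4

Weights: 1 nek H, 2 ti:l H, 3 mol H, 4 ler H, 5 di L, 6 ri: H.
Parse right to left (heavy = foot alone; LL = one foot; stranded L unfooted): (ˈnek) (ˈti:l) (ˈmol) (ˈler) di (ˈri:).
Foot heads: 1, 2, 3, 4, 6.
Primary stress on the rightmost head = syllable 6.
Secondary stress on 1, 2, 3, 4: ˌnek.ˌti:l.ˌmol.ˌler.di.ˈri:.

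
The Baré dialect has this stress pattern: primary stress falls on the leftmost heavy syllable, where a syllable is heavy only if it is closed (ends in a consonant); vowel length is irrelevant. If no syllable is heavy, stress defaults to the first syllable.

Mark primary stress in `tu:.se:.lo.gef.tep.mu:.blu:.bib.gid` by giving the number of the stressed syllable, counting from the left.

4

Weights: 1 tu: L, 2 se: L, 3 lo L, 4 gef H, 5 tep H, 6 mu: L, 7 blu: L, 8 bib H, 9 gid H.
Heavy syllables in the domain: 4, 5, 8, 9. The leftmost is syllable 4 (gef).
Primary stress: syllable 4 → tu:.se:.lo.ˈgef.tep.mu:.blu:.bib.gid.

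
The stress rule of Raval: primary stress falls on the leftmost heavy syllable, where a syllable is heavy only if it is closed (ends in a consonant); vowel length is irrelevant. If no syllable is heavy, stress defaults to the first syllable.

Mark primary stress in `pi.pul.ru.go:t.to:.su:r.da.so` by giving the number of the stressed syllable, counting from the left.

Weights: 1 pi L, 2 pul H, 3 ru L, 4 go:t H, 5 to: L, 6 su:r H, 7 da L, 8 so L.
Heavy syllables in the domain: 2, 4, 6. The leftmost is syllable 2 (pul).
Primary stress: syllable 2 → pi.ˈpul.ru.go:t.to:.su:r.da.so.

2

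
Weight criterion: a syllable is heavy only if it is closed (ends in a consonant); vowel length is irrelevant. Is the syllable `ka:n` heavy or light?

heavy

`ka:n`: long vowel, closed (coda /n/). Closed (coda /n/) → heavy.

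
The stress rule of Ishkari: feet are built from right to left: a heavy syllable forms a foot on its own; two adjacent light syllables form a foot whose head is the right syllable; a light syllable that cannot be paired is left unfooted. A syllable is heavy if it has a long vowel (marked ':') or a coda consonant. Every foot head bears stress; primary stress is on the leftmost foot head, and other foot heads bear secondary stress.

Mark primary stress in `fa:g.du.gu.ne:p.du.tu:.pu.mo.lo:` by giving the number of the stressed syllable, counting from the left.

1

Weights: 1 fa:g H, 2 du L, 3 gu L, 4 ne:p H, 5 du L, 6 tu: H, 7 pu L, 8 mo L, 9 lo: H.
Parse right to left (heavy = foot alone; LL = one foot; stranded L unfooted): (ˈfa:g) (du.ˈgu) (ˈne:p) du (ˈtu:) (pu.ˈmo) (ˈlo:).
Foot heads: 1, 3, 4, 6, 8, 9.
Primary stress on the leftmost head = syllable 1.
Primary stress: syllable 1 → ˈfa:g.du.gu.ne:p.du.tu:.pu.mo.lo:.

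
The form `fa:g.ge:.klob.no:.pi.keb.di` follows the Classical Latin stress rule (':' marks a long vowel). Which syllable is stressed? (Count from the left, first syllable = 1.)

6

Classical Latin: stress the penult if heavy (long vowel or closed), else the antepenult.
Weights: 5 pi L, 6 keb H, 7 di L.
The penult (syllable 6, keb) is heavy, so it takes stress.
Stress on syllable 6: fa:g.ge:.klob.no:.pi.ˈkeb.di.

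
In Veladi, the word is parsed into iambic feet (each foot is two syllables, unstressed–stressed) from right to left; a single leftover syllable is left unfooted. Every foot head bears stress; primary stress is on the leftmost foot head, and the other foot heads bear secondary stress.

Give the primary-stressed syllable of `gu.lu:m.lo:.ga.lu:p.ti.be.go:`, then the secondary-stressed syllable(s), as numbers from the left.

Parse right to left into iambic (σˈσ) feet: (gu.ˈlu:m) (lo:.ˈga) (lu:p.ˈti) (be.ˈgo:).
Foot heads (stressed positions): 2, 4, 6, 8.
End Rule Leftmost: primary stress on the leftmost head = syllable 2.
Secondary stress on 4, 6, 8: gu.ˈlu:m.lo:.ˌga.lu:p.ˌti.be.ˌgo:.

primary 2, secondary 4, 6, 8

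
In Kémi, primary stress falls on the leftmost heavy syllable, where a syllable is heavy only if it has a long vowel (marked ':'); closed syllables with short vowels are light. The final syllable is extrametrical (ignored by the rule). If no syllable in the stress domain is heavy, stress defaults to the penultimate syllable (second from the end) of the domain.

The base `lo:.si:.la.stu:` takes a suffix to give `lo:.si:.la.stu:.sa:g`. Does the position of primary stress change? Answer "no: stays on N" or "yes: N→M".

no: stays on 1

Base `lo:.si:.la.stu:` (4 syllables):
  The final syllable (4, stu:) is extrametrical; the stress domain is syllables 1–3.
  Weights: 1 lo: H, 2 si: H, 3 la L.
  Heavy syllables in the domain: 1, 2. The leftmost is syllable 1 (lo:).
  → primary stress on syllable 1.
Suffixed `lo:.si:.la.stu:.sa:g` (5 syllables):
  The final syllable (5, sa:g) is extrametrical; the stress domain is syllables 1–4.
  Weights: 1 lo: H, 2 si: H, 3 la L, 4 stu: H.
  Heavy syllables in the domain: 1, 2, 4. The leftmost is syllable 1 (lo:).
  → primary stress on syllable 1.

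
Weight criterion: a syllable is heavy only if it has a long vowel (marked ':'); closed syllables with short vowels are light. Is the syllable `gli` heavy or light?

light

`gli`: short vowel, open (no coda). Short vowel → light.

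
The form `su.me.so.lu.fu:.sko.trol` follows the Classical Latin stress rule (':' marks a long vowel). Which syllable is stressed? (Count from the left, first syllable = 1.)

Classical Latin: stress the penult if heavy (long vowel or closed), else the antepenult.
Weights: 5 fu: H, 6 sko L, 7 trol H.
The penult (syllable 6, sko) is light, so stress falls on the antepenult (syllable 5, fu:).
Stress on syllable 5: su.me.so.lu.ˈfu:.sko.trol.

5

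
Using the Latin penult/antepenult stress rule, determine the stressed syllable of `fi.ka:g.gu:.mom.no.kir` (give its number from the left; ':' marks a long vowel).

Classical Latin: stress the penult if heavy (long vowel or closed), else the antepenult.
Weights: 4 mom H, 5 no L, 6 kir H.
The penult (syllable 5, no) is light, so stress falls on the antepenult (syllable 4, mom).
Stress on syllable 4: fi.ka:g.gu:.ˈmom.no.kir.

4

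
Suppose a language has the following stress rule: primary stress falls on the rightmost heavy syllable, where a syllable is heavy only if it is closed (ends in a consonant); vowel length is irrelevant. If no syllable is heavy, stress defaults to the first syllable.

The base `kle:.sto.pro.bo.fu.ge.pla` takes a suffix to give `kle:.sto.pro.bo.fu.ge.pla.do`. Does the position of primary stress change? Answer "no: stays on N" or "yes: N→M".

Base `kle:.sto.pro.bo.fu.ge.pla` (7 syllables):
  Weights: 1 kle: L, 2 sto L, 3 pro L, 4 bo L, 5 fu L, 6 ge L, 7 pla L.
  No heavy syllable in the domain; default to the first syllable = syllable 1.
  → primary stress on syllable 1.
Suffixed `kle:.sto.pro.bo.fu.ge.pla.do` (8 syllables):
  Weights: 1 kle: L, 2 sto L, 3 pro L, 4 bo L, 5 fu L, 6 ge L, 7 pla L, 8 do L.
  No heavy syllable in the domain; default to the first syllable = syllable 1.
  → primary stress on syllable 1.

no: stays on 1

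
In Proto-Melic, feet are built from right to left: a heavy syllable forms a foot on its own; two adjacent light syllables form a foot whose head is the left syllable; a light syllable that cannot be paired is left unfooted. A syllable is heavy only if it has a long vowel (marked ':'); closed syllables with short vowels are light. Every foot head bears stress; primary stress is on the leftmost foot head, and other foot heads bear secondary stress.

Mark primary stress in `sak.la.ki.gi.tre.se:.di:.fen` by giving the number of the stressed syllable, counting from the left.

2

Weights: 1 sak L, 2 la L, 3 ki L, 4 gi L, 5 tre L, 6 se: H, 7 di: H, 8 fen L.
Parse right to left (heavy = foot alone; LL = one foot; stranded L unfooted): sak (ˈla.ki) (ˈgi.tre) (ˈse:) (ˈdi:) fen.
Foot heads: 2, 4, 6, 7.
Primary stress on the leftmost head = syllable 2.
Primary stress: syllable 2 → sak.ˈla.ki.gi.tre.se:.di:.fen.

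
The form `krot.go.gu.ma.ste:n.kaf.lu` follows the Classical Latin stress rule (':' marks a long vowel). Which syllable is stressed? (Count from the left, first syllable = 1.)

Classical Latin: stress the penult if heavy (long vowel or closed), else the antepenult.
Weights: 5 ste:n H, 6 kaf H, 7 lu L.
The penult (syllable 6, kaf) is heavy, so it takes stress.
Stress on syllable 6: krot.go.gu.ma.ste:n.ˈkaf.lu.

6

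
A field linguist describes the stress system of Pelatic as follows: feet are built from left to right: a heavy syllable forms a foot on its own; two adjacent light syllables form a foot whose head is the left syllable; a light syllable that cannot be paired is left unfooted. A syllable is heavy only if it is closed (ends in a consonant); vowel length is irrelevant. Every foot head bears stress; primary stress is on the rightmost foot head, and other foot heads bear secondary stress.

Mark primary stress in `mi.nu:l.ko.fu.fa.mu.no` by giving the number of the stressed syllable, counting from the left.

Weights: 1 mi L, 2 nu:l H, 3 ko L, 4 fu L, 5 fa L, 6 mu L, 7 no L.
Parse left to right (heavy = foot alone; LL = one foot; stranded L unfooted): mi (ˈnu:l) (ˈko.fu) (ˈfa.mu) no.
Foot heads: 2, 3, 5.
Primary stress on the rightmost head = syllable 5.
Primary stress: syllable 5 → mi.nu:l.ko.fu.ˈfa.mu.no.

5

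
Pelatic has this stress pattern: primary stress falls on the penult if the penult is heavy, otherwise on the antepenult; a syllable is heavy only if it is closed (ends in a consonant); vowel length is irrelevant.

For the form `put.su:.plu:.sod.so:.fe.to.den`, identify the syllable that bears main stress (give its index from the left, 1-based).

6

Weights: 6 fe L, 7 to L, 8 den H.
The penult (syllable 7, to) is light, so stress falls on the antepenult (syllable 6, fe).
Primary stress: syllable 6 → put.su:.plu:.sod.so:.ˈfe.to.den.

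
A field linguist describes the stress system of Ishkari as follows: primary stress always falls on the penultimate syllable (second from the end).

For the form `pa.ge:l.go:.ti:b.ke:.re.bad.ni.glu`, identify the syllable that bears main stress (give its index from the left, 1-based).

The word has 9 syllables; the penultimate syllable (second from the end) is syllable 8 (ni).
Primary stress: syllable 8 → pa.ge:l.go:.ti:b.ke:.re.bad.ˈni.glu.

8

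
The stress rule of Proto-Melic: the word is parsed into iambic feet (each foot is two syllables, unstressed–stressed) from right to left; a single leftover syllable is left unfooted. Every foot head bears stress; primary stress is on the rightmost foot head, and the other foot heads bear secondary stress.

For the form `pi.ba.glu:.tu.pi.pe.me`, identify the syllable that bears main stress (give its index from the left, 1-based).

Parse right to left into iambic (σˈσ) feet: pi (ba.ˈglu:) (tu.ˈpi) (pe.ˈme). Syllable 1 is left unfooted.
Foot heads (stressed positions): 3, 5, 7.
End Rule Rightmost: primary stress on the rightmost head = syllable 7.
Primary stress: syllable 7 → pi.ba.glu:.tu.pi.pe.ˈme.

7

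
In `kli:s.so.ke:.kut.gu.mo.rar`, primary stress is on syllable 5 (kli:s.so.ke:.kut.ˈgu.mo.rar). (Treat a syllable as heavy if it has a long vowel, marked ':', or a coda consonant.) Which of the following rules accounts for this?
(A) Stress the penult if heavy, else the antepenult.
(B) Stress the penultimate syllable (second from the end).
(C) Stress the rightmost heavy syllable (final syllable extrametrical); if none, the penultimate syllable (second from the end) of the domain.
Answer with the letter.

A

Rule A → syllable 5 ✓.
Rule B → syllable 6 (observed: 5).
Rule C → syllable 4 (observed: 5).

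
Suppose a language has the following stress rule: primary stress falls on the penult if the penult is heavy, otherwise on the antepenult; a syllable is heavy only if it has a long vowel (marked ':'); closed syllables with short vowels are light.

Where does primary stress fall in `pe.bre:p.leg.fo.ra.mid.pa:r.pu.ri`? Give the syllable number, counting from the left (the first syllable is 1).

7

Weights: 7 pa:r H, 8 pu L, 9 ri L.
The penult (syllable 8, pu) is light, so stress falls on the antepenult (syllable 7, pa:r).
Primary stress: syllable 7 → pe.bre:p.leg.fo.ra.mid.ˈpa:r.pu.ri.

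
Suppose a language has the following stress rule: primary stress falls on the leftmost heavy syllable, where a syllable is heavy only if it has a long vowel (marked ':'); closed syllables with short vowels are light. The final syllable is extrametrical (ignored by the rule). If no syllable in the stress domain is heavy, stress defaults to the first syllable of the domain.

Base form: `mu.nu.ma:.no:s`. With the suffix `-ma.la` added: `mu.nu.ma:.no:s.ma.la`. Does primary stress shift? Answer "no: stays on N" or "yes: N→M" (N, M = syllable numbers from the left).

no: stays on 3

Base `mu.nu.ma:.no:s` (4 syllables):
  The final syllable (4, no:s) is extrametrical; the stress domain is syllables 1–3.
  Weights: 1 mu L, 2 nu L, 3 ma: H.
  Heavy syllables in the domain: 3. The leftmost is syllable 3 (ma:).
  → primary stress on syllable 3.
Suffixed `mu.nu.ma:.no:s.ma.la` (6 syllables):
  The final syllable (6, la) is extrametrical; the stress domain is syllables 1–5.
  Weights: 1 mu L, 2 nu L, 3 ma: H, 4 no:s H, 5 ma L.
  Heavy syllables in the domain: 3, 4. The leftmost is syllable 3 (ma:).
  → primary stress on syllable 3.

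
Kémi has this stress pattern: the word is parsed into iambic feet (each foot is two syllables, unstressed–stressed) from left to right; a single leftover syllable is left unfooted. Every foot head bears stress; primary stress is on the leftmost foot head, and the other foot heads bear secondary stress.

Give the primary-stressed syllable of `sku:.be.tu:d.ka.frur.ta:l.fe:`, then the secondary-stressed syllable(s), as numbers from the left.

primary 2, secondary 4, 6

Parse left to right into iambic (σˈσ) feet: (sku:.ˈbe) (tu:d.ˈka) (frur.ˈta:l) fe:. Syllable 7 is left unfooted.
Foot heads (stressed positions): 2, 4, 6.
End Rule Leftmost: primary stress on the leftmost head = syllable 2.
Secondary stress on 4, 6: sku:.ˈbe.tu:d.ˌka.frur.ˌta:l.fe:.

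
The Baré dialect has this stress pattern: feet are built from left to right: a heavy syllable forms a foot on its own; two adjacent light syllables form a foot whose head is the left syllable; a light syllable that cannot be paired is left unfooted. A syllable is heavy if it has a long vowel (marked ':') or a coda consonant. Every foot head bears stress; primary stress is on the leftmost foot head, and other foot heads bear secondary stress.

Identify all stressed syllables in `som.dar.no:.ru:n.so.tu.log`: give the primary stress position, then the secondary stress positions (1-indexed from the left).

Weights: 1 som H, 2 dar H, 3 no: H, 4 ru:n H, 5 so L, 6 tu L, 7 log H.
Parse left to right (heavy = foot alone; LL = one foot; stranded L unfooted): (ˈsom) (ˈdar) (ˈno:) (ˈru:n) (ˈso.tu) (ˈlog).
Foot heads: 1, 2, 3, 4, 5, 7.
Primary stress on the leftmost head = syllable 1.
Secondary stress on 2, 3, 4, 5, 7: ˈsom.ˌdar.ˌno:.ˌru:n.ˌso.tu.ˌlog.

primary 1, secondary 2, 3, 4, 5, 7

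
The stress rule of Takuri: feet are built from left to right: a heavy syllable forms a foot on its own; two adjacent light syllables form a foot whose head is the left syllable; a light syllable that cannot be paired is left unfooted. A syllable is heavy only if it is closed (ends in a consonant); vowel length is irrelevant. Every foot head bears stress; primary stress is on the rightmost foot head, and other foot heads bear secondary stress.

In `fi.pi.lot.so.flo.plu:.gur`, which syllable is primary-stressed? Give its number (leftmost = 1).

7

Weights: 1 fi L, 2 pi L, 3 lot H, 4 so L, 5 flo L, 6 plu: L, 7 gur H.
Parse left to right (heavy = foot alone; LL = one foot; stranded L unfooted): (ˈfi.pi) (ˈlot) (ˈso.flo) plu: (ˈgur).
Foot heads: 1, 3, 4, 7.
Primary stress on the rightmost head = syllable 7.
Primary stress: syllable 7 → fi.pi.lot.so.flo.plu:.ˈgur.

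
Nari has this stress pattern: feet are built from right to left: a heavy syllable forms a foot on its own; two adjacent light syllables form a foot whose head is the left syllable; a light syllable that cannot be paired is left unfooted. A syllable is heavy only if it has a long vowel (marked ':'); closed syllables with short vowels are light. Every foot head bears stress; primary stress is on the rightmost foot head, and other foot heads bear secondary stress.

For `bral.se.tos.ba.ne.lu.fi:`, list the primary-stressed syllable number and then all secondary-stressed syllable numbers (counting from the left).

Weights: 1 bral L, 2 se L, 3 tos L, 4 ba L, 5 ne L, 6 lu L, 7 fi: H.
Parse right to left (heavy = foot alone; LL = one foot; stranded L unfooted): (ˈbral.se) (ˈtos.ba) (ˈne.lu) (ˈfi:).
Foot heads: 1, 3, 5, 7.
Primary stress on the rightmost head = syllable 7.
Secondary stress on 1, 3, 5: ˌbral.se.ˌtos.ba.ˌne.lu.ˈfi:.

primary 7, secondary 1, 3, 5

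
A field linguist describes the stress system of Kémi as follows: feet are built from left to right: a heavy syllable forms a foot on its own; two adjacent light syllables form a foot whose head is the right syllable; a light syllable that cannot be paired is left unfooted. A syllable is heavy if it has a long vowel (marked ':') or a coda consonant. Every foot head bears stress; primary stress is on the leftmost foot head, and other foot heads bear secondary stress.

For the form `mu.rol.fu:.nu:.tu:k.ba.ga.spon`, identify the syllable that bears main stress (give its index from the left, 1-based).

2

Weights: 1 mu L, 2 rol H, 3 fu: H, 4 nu: H, 5 tu:k H, 6 ba L, 7 ga L, 8 spon H.
Parse left to right (heavy = foot alone; LL = one foot; stranded L unfooted): mu (ˈrol) (ˈfu:) (ˈnu:) (ˈtu:k) (ba.ˈga) (ˈspon).
Foot heads: 2, 3, 4, 5, 7, 8.
Primary stress on the leftmost head = syllable 2.
Primary stress: syllable 2 → mu.ˈrol.fu:.nu:.tu:k.ba.ga.spon.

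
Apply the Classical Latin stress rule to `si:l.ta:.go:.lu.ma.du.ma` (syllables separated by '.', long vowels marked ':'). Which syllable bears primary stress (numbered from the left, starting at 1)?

5

Classical Latin: stress the penult if heavy (long vowel or closed), else the antepenult.
Weights: 5 ma L, 6 du L, 7 ma L.
The penult (syllable 6, du) is light, so stress falls on the antepenult (syllable 5, ma).
Stress on syllable 5: si:l.ta:.go:.lu.ˈma.du.ma.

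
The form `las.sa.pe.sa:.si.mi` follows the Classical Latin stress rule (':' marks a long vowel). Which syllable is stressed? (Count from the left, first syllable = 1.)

Classical Latin: stress the penult if heavy (long vowel or closed), else the antepenult.
Weights: 4 sa: H, 5 si L, 6 mi L.
The penult (syllable 5, si) is light, so stress falls on the antepenult (syllable 4, sa:).
Stress on syllable 4: las.sa.pe.ˈsa:.si.mi.

4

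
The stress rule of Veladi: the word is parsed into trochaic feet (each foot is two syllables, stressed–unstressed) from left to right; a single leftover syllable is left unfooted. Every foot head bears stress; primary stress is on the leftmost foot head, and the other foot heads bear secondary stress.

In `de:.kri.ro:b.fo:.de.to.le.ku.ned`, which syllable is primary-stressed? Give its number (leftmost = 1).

1

Parse left to right into trochaic (ˈσσ) feet: (ˈde:.kri) (ˈro:b.fo:) (ˈde.to) (ˈle.ku) ned. Syllable 9 is left unfooted.
Foot heads (stressed positions): 1, 3, 5, 7.
End Rule Leftmost: primary stress on the leftmost head = syllable 1.
Primary stress: syllable 1 → ˈde:.kri.ro:b.fo:.de.to.le.ku.ned.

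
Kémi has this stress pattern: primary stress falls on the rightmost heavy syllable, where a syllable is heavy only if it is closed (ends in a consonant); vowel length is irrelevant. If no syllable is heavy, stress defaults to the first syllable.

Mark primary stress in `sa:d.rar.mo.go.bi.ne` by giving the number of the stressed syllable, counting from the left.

2

Weights: 1 sa:d H, 2 rar H, 3 mo L, 4 go L, 5 bi L, 6 ne L.
Heavy syllables in the domain: 1, 2. The rightmost is syllable 2 (rar).
Primary stress: syllable 2 → sa:d.ˈrar.mo.go.bi.ne.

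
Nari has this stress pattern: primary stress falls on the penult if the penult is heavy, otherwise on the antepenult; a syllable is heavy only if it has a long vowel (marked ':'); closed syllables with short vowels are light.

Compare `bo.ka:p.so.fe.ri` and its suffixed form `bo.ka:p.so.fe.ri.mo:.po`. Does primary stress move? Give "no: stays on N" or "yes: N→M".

yes: 3→6

Base `bo.ka:p.so.fe.ri` (5 syllables):
  Weights: 3 so L, 4 fe L, 5 ri L.
  The penult (syllable 4, fe) is light, so stress falls on the antepenult (syllable 3, so).
  → primary stress on syllable 3.
Suffixed `bo.ka:p.so.fe.ri.mo:.po` (7 syllables):
  Weights: 5 ri L, 6 mo: H, 7 po L.
  The penult (syllable 6, mo:) is heavy, so it takes stress.
  → primary stress on syllable 6.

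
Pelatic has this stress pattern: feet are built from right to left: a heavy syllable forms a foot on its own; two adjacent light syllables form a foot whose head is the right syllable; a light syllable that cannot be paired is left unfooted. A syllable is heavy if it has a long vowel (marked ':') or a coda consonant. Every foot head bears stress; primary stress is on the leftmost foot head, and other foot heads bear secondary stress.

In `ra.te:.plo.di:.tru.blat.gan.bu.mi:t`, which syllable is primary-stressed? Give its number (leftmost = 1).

2

Weights: 1 ra L, 2 te: H, 3 plo L, 4 di: H, 5 tru L, 6 blat H, 7 gan H, 8 bu L, 9 mi:t H.
Parse right to left (heavy = foot alone; LL = one foot; stranded L unfooted): ra (ˈte:) plo (ˈdi:) tru (ˈblat) (ˈgan) bu (ˈmi:t).
Foot heads: 2, 4, 6, 7, 9.
Primary stress on the leftmost head = syllable 2.
Primary stress: syllable 2 → ra.ˈte:.plo.di:.tru.blat.gan.bu.mi:t.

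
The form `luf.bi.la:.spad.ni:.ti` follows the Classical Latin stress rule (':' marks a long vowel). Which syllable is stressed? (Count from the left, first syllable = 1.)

Classical Latin: stress the penult if heavy (long vowel or closed), else the antepenult.
Weights: 4 spad H, 5 ni: H, 6 ti L.
The penult (syllable 5, ni:) is heavy, so it takes stress.
Stress on syllable 5: luf.bi.la:.spad.ˈni:.ti.

5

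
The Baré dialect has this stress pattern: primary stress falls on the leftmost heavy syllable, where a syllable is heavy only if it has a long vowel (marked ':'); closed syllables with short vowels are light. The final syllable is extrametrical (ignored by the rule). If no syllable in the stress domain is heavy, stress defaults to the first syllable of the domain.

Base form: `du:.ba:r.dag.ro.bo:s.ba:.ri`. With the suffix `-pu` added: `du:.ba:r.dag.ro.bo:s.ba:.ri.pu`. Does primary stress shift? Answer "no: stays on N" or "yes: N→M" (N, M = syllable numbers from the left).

no: stays on 1

Base `du:.ba:r.dag.ro.bo:s.ba:.ri` (7 syllables):
  The final syllable (7, ri) is extrametrical; the stress domain is syllables 1–6.
  Weights: 1 du: H, 2 ba:r H, 3 dag L, 4 ro L, 5 bo:s H, 6 ba: H.
  Heavy syllables in the domain: 1, 2, 5, 6. The leftmost is syllable 1 (du:).
  → primary stress on syllable 1.
Suffixed `du:.ba:r.dag.ro.bo:s.ba:.ri.pu` (8 syllables):
  The final syllable (8, pu) is extrametrical; the stress domain is syllables 1–7.
  Weights: 1 du: H, 2 ba:r H, 3 dag L, 4 ro L, 5 bo:s H, 6 ba: H, 7 ri L.
  Heavy syllables in the domain: 1, 2, 5, 6. The leftmost is syllable 1 (du:).
  → primary stress on syllable 1.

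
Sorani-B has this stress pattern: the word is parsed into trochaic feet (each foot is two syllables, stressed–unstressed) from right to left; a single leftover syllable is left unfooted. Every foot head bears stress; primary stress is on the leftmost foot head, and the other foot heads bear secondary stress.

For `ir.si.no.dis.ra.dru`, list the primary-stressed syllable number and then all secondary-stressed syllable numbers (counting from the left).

primary 1, secondary 3, 5

Parse right to left into trochaic (ˈσσ) feet: (ˈir.si) (ˈno.dis) (ˈra.dru).
Foot heads (stressed positions): 1, 3, 5.
End Rule Leftmost: primary stress on the leftmost head = syllable 1.
Secondary stress on 3, 5: ˈir.si.ˌno.dis.ˌra.dru.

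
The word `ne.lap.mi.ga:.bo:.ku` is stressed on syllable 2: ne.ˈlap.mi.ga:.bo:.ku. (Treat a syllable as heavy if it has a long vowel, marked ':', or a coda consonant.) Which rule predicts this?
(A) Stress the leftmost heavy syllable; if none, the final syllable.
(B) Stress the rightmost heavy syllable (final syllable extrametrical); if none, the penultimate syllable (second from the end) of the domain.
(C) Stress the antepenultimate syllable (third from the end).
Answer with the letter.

Rule A → syllable 2 ✓.
Rule B → syllable 5 (observed: 2).
Rule C → syllable 4 (observed: 2).

A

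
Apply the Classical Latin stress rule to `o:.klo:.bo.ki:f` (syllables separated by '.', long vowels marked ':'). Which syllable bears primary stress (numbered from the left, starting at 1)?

Classical Latin: stress the penult if heavy (long vowel or closed), else the antepenult.
Weights: 2 klo: H, 3 bo L, 4 ki:f H.
The penult (syllable 3, bo) is light, so stress falls on the antepenult (syllable 2, klo:).
Stress on syllable 2: o:.ˈklo:.bo.ki:f.

2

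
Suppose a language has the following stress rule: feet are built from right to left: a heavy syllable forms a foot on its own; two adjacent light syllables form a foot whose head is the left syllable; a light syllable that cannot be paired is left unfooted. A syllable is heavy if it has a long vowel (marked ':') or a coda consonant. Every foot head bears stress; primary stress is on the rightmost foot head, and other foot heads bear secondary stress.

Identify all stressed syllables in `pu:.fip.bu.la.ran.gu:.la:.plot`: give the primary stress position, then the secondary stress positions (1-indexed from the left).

primary 8, secondary 1, 2, 3, 5, 6, 7

Weights: 1 pu: H, 2 fip H, 3 bu L, 4 la L, 5 ran H, 6 gu: H, 7 la: H, 8 plot H.
Parse right to left (heavy = foot alone; LL = one foot; stranded L unfooted): (ˈpu:) (ˈfip) (ˈbu.la) (ˈran) (ˈgu:) (ˈla:) (ˈplot).
Foot heads: 1, 2, 3, 5, 6, 7, 8.
Primary stress on the rightmost head = syllable 8.
Secondary stress on 1, 2, 3, 5, 6, 7: ˌpu:.ˌfip.ˌbu.la.ˌran.ˌgu:.ˌla:.ˈplot.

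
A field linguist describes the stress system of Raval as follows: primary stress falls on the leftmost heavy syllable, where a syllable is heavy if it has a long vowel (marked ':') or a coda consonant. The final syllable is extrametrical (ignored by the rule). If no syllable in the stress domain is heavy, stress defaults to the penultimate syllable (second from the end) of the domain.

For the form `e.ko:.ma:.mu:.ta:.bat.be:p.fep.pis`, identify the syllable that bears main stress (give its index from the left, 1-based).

2

The final syllable (9, pis) is extrametrical; the stress domain is syllables 1–8.
Weights: 1 e L, 2 ko: H, 3 ma: H, 4 mu: H, 5 ta: H, 6 bat H, 7 be:p H, 8 fep H.
Heavy syllables in the domain: 2, 3, 4, 5, 6, 7, 8. The leftmost is syllable 2 (ko:).
Primary stress: syllable 2 → e.ˈko:.ma:.mu:.ta:.bat.be:p.fep.pis.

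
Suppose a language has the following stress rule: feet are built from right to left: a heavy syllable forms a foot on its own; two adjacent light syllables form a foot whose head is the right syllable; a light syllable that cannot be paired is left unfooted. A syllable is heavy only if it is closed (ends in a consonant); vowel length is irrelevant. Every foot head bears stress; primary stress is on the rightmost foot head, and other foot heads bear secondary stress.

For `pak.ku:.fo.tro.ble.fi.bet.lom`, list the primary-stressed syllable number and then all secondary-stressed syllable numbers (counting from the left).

Weights: 1 pak H, 2 ku: L, 3 fo L, 4 tro L, 5 ble L, 6 fi L, 7 bet H, 8 lom H.
Parse right to left (heavy = foot alone; LL = one foot; stranded L unfooted): (ˈpak) ku: (fo.ˈtro) (ble.ˈfi) (ˈbet) (ˈlom).
Foot heads: 1, 4, 6, 7, 8.
Primary stress on the rightmost head = syllable 8.
Secondary stress on 1, 4, 6, 7: ˌpak.ku:.fo.ˌtro.ble.ˌfi.ˌbet.ˈlom.

primary 8, secondary 1, 4, 6, 7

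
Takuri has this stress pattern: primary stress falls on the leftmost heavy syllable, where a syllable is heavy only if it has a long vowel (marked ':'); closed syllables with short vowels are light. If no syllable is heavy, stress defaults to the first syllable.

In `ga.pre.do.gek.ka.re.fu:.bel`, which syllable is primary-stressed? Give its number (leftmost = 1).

Weights: 1 ga L, 2 pre L, 3 do L, 4 gek L, 5 ka L, 6 re L, 7 fu: H, 8 bel L.
Heavy syllables in the domain: 7. The leftmost is syllable 7 (fu:).
Primary stress: syllable 7 → ga.pre.do.gek.ka.re.ˈfu:.bel.

7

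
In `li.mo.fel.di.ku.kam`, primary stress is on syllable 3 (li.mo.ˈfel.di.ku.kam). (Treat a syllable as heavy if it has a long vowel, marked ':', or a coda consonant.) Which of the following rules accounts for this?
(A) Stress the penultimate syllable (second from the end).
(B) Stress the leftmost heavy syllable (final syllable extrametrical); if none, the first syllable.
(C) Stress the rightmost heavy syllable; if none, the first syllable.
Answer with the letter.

B

Rule A → syllable 5 (observed: 3).
Rule B → syllable 3 ✓.
Rule C → syllable 6 (observed: 3).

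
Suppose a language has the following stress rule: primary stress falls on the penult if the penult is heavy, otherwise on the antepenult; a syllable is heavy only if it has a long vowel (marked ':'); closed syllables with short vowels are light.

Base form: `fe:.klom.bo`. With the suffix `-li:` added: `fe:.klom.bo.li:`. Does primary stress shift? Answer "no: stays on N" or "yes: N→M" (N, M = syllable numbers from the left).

Base `fe:.klom.bo` (3 syllables):
  Weights: 1 fe: H, 2 klom L, 3 bo L.
  The penult (syllable 2, klom) is light, so stress falls on the antepenult (syllable 1, fe:).
  → primary stress on syllable 1.
Suffixed `fe:.klom.bo.li:` (4 syllables):
  Weights: 2 klom L, 3 bo L, 4 li: H.
  The penult (syllable 3, bo) is light, so stress falls on the antepenult (syllable 2, klom).
  → primary stress on syllable 2.

yes: 1→2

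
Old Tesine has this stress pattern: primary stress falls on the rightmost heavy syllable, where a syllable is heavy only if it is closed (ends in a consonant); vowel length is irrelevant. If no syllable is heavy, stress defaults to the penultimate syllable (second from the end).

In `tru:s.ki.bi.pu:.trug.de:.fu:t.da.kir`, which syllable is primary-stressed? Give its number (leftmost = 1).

9

Weights: 1 tru:s H, 2 ki L, 3 bi L, 4 pu: L, 5 trug H, 6 de: L, 7 fu:t H, 8 da L, 9 kir H.
Heavy syllables in the domain: 1, 5, 7, 9. The rightmost is syllable 9 (kir).
Primary stress: syllable 9 → tru:s.ki.bi.pu:.trug.de:.fu:t.da.ˈkir.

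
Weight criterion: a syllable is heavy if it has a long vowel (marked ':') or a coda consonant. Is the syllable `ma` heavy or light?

light

`ma`: short vowel, open (no coda). Short vowel, open → light.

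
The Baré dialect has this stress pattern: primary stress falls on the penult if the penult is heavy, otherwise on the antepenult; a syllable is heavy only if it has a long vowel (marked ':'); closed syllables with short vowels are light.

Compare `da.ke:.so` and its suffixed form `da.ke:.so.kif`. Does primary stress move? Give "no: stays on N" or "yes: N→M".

no: stays on 2

Base `da.ke:.so` (3 syllables):
  Weights: 1 da L, 2 ke: H, 3 so L.
  The penult (syllable 2, ke:) is heavy, so it takes stress.
  → primary stress on syllable 2.
Suffixed `da.ke:.so.kif` (4 syllables):
  Weights: 2 ke: H, 3 so L, 4 kif L.
  The penult (syllable 3, so) is light, so stress falls on the antepenult (syllable 2, ke:).
  → primary stress on syllable 2.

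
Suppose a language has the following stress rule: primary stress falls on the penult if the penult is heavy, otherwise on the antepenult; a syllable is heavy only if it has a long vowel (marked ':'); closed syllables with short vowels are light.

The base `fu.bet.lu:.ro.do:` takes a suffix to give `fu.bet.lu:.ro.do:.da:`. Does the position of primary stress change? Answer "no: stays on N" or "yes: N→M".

Base `fu.bet.lu:.ro.do:` (5 syllables):
  Weights: 3 lu: H, 4 ro L, 5 do: H.
  The penult (syllable 4, ro) is light, so stress falls on the antepenult (syllable 3, lu:).
  → primary stress on syllable 3.
Suffixed `fu.bet.lu:.ro.do:.da:` (6 syllables):
  Weights: 4 ro L, 5 do: H, 6 da: H.
  The penult (syllable 5, do:) is heavy, so it takes stress.
  → primary stress on syllable 5.

yes: 3→5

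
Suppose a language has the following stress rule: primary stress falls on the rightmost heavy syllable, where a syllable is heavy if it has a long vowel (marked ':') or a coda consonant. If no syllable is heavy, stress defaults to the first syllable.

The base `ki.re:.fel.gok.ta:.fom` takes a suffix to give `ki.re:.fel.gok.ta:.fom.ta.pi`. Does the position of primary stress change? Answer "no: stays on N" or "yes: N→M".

no: stays on 6

Base `ki.re:.fel.gok.ta:.fom` (6 syllables):
  Weights: 1 ki L, 2 re: H, 3 fel H, 4 gok H, 5 ta: H, 6 fom H.
  Heavy syllables in the domain: 2, 3, 4, 5, 6. The rightmost is syllable 6 (fom).
  → primary stress on syllable 6.
Suffixed `ki.re:.fel.gok.ta:.fom.ta.pi` (8 syllables):
  Weights: 1 ki L, 2 re: H, 3 fel H, 4 gok H, 5 ta: H, 6 fom H, 7 ta L, 8 pi L.
  Heavy syllables in the domain: 2, 3, 4, 5, 6. The rightmost is syllable 6 (fom).
  → primary stress on syllable 6.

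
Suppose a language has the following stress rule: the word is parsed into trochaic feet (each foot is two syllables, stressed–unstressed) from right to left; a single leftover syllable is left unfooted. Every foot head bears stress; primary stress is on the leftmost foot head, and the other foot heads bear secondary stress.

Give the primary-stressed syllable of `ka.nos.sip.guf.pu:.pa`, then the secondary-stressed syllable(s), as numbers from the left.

primary 1, secondary 3, 5

Parse right to left into trochaic (ˈσσ) feet: (ˈka.nos) (ˈsip.guf) (ˈpu:.pa).
Foot heads (stressed positions): 1, 3, 5.
End Rule Leftmost: primary stress on the leftmost head = syllable 1.
Secondary stress on 3, 5: ˈka.nos.ˌsip.guf.ˌpu:.pa.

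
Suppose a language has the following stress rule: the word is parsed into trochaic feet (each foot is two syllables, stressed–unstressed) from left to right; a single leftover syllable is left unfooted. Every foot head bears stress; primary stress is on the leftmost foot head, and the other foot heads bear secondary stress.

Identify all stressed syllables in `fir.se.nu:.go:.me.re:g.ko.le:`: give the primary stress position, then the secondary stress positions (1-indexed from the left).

Parse left to right into trochaic (ˈσσ) feet: (ˈfir.se) (ˈnu:.go:) (ˈme.re:g) (ˈko.le:).
Foot heads (stressed positions): 1, 3, 5, 7.
End Rule Leftmost: primary stress on the leftmost head = syllable 1.
Secondary stress on 3, 5, 7: ˈfir.se.ˌnu:.go:.ˌme.re:g.ˌko.le:.

primary 1, secondary 3, 5, 7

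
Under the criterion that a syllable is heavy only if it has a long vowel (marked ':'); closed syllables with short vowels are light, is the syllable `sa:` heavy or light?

`sa:`: long vowel, open (no coda). Long vowel → heavy.

heavy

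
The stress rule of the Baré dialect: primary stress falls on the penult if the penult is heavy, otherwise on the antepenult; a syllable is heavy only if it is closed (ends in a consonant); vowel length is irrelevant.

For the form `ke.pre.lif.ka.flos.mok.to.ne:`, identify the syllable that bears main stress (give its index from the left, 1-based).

Weights: 6 mok H, 7 to L, 8 ne: L.
The penult (syllable 7, to) is light, so stress falls on the antepenult (syllable 6, mok).
Primary stress: syllable 6 → ke.pre.lif.ka.flos.ˈmok.to.ne:.

6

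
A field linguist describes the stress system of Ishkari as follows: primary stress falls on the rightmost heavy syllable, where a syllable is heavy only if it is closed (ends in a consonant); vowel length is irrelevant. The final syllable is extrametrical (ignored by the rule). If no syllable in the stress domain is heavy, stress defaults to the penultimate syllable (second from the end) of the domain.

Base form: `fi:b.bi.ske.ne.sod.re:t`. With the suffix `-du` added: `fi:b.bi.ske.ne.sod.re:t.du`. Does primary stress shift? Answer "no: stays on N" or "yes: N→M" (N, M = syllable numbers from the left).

Base `fi:b.bi.ske.ne.sod.re:t` (6 syllables):
  The final syllable (6, re:t) is extrametrical; the stress domain is syllables 1–5.
  Weights: 1 fi:b H, 2 bi L, 3 ske L, 4 ne L, 5 sod H.
  Heavy syllables in the domain: 1, 5. The rightmost is syllable 5 (sod).
  → primary stress on syllable 5.
Suffixed `fi:b.bi.ske.ne.sod.re:t.du` (7 syllables):
  The final syllable (7, du) is extrametrical; the stress domain is syllables 1–6.
  Weights: 1 fi:b H, 2 bi L, 3 ske L, 4 ne L, 5 sod H, 6 re:t H.
  Heavy syllables in the domain: 1, 5, 6. The rightmost is syllable 6 (re:t).
  → primary stress on syllable 6.

yes: 5→6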